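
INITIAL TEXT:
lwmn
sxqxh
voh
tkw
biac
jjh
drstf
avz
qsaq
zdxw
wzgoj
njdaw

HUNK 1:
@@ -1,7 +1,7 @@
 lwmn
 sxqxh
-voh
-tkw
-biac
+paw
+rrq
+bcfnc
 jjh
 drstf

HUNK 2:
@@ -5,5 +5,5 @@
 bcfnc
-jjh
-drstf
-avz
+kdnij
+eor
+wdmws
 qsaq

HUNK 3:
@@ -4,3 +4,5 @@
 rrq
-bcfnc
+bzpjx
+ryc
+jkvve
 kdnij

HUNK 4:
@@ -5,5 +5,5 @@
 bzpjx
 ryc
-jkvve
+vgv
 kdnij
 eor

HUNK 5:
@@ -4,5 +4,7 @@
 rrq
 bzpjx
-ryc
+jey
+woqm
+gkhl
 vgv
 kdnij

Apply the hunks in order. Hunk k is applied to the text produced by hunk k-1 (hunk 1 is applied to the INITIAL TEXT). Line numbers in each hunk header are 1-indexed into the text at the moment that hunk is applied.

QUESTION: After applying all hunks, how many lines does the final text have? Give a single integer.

Answer: 16

Derivation:
Hunk 1: at line 1 remove [voh,tkw,biac] add [paw,rrq,bcfnc] -> 12 lines: lwmn sxqxh paw rrq bcfnc jjh drstf avz qsaq zdxw wzgoj njdaw
Hunk 2: at line 5 remove [jjh,drstf,avz] add [kdnij,eor,wdmws] -> 12 lines: lwmn sxqxh paw rrq bcfnc kdnij eor wdmws qsaq zdxw wzgoj njdaw
Hunk 3: at line 4 remove [bcfnc] add [bzpjx,ryc,jkvve] -> 14 lines: lwmn sxqxh paw rrq bzpjx ryc jkvve kdnij eor wdmws qsaq zdxw wzgoj njdaw
Hunk 4: at line 5 remove [jkvve] add [vgv] -> 14 lines: lwmn sxqxh paw rrq bzpjx ryc vgv kdnij eor wdmws qsaq zdxw wzgoj njdaw
Hunk 5: at line 4 remove [ryc] add [jey,woqm,gkhl] -> 16 lines: lwmn sxqxh paw rrq bzpjx jey woqm gkhl vgv kdnij eor wdmws qsaq zdxw wzgoj njdaw
Final line count: 16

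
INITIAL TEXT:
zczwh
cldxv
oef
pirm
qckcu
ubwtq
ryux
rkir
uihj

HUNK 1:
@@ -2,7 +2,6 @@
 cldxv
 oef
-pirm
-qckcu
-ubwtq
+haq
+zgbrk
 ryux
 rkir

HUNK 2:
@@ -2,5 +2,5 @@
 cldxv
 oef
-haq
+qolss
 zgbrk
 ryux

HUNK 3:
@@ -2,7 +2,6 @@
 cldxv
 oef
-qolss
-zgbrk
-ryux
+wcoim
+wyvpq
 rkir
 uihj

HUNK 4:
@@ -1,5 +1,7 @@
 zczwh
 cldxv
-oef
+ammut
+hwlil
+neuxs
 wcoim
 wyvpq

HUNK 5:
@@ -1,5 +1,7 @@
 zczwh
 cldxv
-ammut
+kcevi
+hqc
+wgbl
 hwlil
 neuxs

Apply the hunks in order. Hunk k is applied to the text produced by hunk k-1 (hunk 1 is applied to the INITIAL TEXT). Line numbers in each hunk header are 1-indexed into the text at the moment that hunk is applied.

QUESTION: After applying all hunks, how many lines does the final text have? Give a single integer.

Answer: 11

Derivation:
Hunk 1: at line 2 remove [pirm,qckcu,ubwtq] add [haq,zgbrk] -> 8 lines: zczwh cldxv oef haq zgbrk ryux rkir uihj
Hunk 2: at line 2 remove [haq] add [qolss] -> 8 lines: zczwh cldxv oef qolss zgbrk ryux rkir uihj
Hunk 3: at line 2 remove [qolss,zgbrk,ryux] add [wcoim,wyvpq] -> 7 lines: zczwh cldxv oef wcoim wyvpq rkir uihj
Hunk 4: at line 1 remove [oef] add [ammut,hwlil,neuxs] -> 9 lines: zczwh cldxv ammut hwlil neuxs wcoim wyvpq rkir uihj
Hunk 5: at line 1 remove [ammut] add [kcevi,hqc,wgbl] -> 11 lines: zczwh cldxv kcevi hqc wgbl hwlil neuxs wcoim wyvpq rkir uihj
Final line count: 11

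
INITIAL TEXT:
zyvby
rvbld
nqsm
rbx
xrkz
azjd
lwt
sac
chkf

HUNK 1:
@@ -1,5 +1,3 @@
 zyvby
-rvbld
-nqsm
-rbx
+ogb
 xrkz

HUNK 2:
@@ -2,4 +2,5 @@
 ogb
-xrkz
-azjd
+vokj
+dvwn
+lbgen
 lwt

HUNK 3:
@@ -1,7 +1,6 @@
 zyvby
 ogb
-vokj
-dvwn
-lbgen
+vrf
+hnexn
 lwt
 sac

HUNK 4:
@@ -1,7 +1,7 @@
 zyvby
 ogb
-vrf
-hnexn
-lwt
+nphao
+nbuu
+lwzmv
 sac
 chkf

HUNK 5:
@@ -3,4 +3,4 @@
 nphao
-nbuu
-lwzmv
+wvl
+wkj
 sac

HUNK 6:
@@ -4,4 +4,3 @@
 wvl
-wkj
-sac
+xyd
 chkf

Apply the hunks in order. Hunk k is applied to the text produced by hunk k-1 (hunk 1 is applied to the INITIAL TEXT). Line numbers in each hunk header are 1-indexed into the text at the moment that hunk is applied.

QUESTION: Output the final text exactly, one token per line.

Hunk 1: at line 1 remove [rvbld,nqsm,rbx] add [ogb] -> 7 lines: zyvby ogb xrkz azjd lwt sac chkf
Hunk 2: at line 2 remove [xrkz,azjd] add [vokj,dvwn,lbgen] -> 8 lines: zyvby ogb vokj dvwn lbgen lwt sac chkf
Hunk 3: at line 1 remove [vokj,dvwn,lbgen] add [vrf,hnexn] -> 7 lines: zyvby ogb vrf hnexn lwt sac chkf
Hunk 4: at line 1 remove [vrf,hnexn,lwt] add [nphao,nbuu,lwzmv] -> 7 lines: zyvby ogb nphao nbuu lwzmv sac chkf
Hunk 5: at line 3 remove [nbuu,lwzmv] add [wvl,wkj] -> 7 lines: zyvby ogb nphao wvl wkj sac chkf
Hunk 6: at line 4 remove [wkj,sac] add [xyd] -> 6 lines: zyvby ogb nphao wvl xyd chkf

Answer: zyvby
ogb
nphao
wvl
xyd
chkf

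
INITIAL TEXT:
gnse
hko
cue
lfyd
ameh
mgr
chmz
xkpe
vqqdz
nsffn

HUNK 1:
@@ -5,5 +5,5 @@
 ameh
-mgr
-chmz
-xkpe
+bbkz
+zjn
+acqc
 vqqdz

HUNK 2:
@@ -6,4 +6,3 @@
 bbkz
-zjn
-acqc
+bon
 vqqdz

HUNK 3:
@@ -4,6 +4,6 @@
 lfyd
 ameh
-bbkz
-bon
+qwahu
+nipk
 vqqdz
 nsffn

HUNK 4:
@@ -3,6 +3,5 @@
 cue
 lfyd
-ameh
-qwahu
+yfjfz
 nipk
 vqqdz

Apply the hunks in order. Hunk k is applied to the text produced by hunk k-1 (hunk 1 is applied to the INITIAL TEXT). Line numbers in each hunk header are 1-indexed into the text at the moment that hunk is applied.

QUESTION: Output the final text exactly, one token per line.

Answer: gnse
hko
cue
lfyd
yfjfz
nipk
vqqdz
nsffn

Derivation:
Hunk 1: at line 5 remove [mgr,chmz,xkpe] add [bbkz,zjn,acqc] -> 10 lines: gnse hko cue lfyd ameh bbkz zjn acqc vqqdz nsffn
Hunk 2: at line 6 remove [zjn,acqc] add [bon] -> 9 lines: gnse hko cue lfyd ameh bbkz bon vqqdz nsffn
Hunk 3: at line 4 remove [bbkz,bon] add [qwahu,nipk] -> 9 lines: gnse hko cue lfyd ameh qwahu nipk vqqdz nsffn
Hunk 4: at line 3 remove [ameh,qwahu] add [yfjfz] -> 8 lines: gnse hko cue lfyd yfjfz nipk vqqdz nsffn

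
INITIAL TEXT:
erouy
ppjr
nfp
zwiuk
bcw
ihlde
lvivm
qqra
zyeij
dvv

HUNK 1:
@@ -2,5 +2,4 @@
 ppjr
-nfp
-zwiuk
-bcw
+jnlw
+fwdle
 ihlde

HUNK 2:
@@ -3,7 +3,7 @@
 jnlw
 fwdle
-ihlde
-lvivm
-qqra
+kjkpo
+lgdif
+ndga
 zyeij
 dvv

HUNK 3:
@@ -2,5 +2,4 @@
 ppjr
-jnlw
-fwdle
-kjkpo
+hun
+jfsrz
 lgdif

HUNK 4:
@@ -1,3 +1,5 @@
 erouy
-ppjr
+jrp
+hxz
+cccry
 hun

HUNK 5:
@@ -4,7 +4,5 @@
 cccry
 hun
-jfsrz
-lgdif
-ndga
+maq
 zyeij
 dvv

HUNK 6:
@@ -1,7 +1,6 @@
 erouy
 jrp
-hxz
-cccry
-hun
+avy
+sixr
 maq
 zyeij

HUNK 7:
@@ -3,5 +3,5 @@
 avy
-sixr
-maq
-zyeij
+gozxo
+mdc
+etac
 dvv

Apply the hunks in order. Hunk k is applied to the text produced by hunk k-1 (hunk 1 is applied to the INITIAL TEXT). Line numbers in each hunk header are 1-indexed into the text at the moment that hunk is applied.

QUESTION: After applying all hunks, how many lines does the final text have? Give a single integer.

Hunk 1: at line 2 remove [nfp,zwiuk,bcw] add [jnlw,fwdle] -> 9 lines: erouy ppjr jnlw fwdle ihlde lvivm qqra zyeij dvv
Hunk 2: at line 3 remove [ihlde,lvivm,qqra] add [kjkpo,lgdif,ndga] -> 9 lines: erouy ppjr jnlw fwdle kjkpo lgdif ndga zyeij dvv
Hunk 3: at line 2 remove [jnlw,fwdle,kjkpo] add [hun,jfsrz] -> 8 lines: erouy ppjr hun jfsrz lgdif ndga zyeij dvv
Hunk 4: at line 1 remove [ppjr] add [jrp,hxz,cccry] -> 10 lines: erouy jrp hxz cccry hun jfsrz lgdif ndga zyeij dvv
Hunk 5: at line 4 remove [jfsrz,lgdif,ndga] add [maq] -> 8 lines: erouy jrp hxz cccry hun maq zyeij dvv
Hunk 6: at line 1 remove [hxz,cccry,hun] add [avy,sixr] -> 7 lines: erouy jrp avy sixr maq zyeij dvv
Hunk 7: at line 3 remove [sixr,maq,zyeij] add [gozxo,mdc,etac] -> 7 lines: erouy jrp avy gozxo mdc etac dvv
Final line count: 7

Answer: 7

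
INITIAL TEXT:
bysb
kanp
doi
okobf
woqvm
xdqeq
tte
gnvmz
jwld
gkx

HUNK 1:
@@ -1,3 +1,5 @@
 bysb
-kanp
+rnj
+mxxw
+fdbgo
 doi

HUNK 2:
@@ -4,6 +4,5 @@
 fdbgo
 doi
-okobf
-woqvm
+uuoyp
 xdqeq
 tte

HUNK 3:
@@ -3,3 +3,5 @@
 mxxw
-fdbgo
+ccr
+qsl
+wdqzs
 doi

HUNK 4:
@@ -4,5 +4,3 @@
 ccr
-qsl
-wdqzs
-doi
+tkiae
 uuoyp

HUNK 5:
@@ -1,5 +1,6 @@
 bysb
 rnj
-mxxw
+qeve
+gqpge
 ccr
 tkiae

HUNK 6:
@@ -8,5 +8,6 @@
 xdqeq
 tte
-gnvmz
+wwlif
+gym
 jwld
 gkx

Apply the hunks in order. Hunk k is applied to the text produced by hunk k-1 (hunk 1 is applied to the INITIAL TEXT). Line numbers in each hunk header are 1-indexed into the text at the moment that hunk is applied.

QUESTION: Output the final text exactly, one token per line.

Answer: bysb
rnj
qeve
gqpge
ccr
tkiae
uuoyp
xdqeq
tte
wwlif
gym
jwld
gkx

Derivation:
Hunk 1: at line 1 remove [kanp] add [rnj,mxxw,fdbgo] -> 12 lines: bysb rnj mxxw fdbgo doi okobf woqvm xdqeq tte gnvmz jwld gkx
Hunk 2: at line 4 remove [okobf,woqvm] add [uuoyp] -> 11 lines: bysb rnj mxxw fdbgo doi uuoyp xdqeq tte gnvmz jwld gkx
Hunk 3: at line 3 remove [fdbgo] add [ccr,qsl,wdqzs] -> 13 lines: bysb rnj mxxw ccr qsl wdqzs doi uuoyp xdqeq tte gnvmz jwld gkx
Hunk 4: at line 4 remove [qsl,wdqzs,doi] add [tkiae] -> 11 lines: bysb rnj mxxw ccr tkiae uuoyp xdqeq tte gnvmz jwld gkx
Hunk 5: at line 1 remove [mxxw] add [qeve,gqpge] -> 12 lines: bysb rnj qeve gqpge ccr tkiae uuoyp xdqeq tte gnvmz jwld gkx
Hunk 6: at line 8 remove [gnvmz] add [wwlif,gym] -> 13 lines: bysb rnj qeve gqpge ccr tkiae uuoyp xdqeq tte wwlif gym jwld gkx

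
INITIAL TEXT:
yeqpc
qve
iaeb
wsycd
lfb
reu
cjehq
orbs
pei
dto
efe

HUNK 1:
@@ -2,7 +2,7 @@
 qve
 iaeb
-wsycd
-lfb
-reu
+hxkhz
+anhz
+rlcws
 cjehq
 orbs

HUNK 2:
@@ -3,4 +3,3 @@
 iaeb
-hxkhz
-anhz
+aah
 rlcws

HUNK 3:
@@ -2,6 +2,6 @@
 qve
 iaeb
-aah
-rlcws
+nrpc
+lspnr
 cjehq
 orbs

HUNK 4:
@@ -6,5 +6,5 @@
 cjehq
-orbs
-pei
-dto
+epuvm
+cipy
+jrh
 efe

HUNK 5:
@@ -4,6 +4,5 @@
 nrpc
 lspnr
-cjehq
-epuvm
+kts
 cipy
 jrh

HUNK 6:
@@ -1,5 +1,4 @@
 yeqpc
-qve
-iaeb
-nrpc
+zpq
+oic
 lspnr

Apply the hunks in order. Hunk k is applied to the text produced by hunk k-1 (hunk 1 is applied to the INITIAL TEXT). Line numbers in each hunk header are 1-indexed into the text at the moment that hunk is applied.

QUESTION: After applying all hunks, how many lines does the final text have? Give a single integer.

Answer: 8

Derivation:
Hunk 1: at line 2 remove [wsycd,lfb,reu] add [hxkhz,anhz,rlcws] -> 11 lines: yeqpc qve iaeb hxkhz anhz rlcws cjehq orbs pei dto efe
Hunk 2: at line 3 remove [hxkhz,anhz] add [aah] -> 10 lines: yeqpc qve iaeb aah rlcws cjehq orbs pei dto efe
Hunk 3: at line 2 remove [aah,rlcws] add [nrpc,lspnr] -> 10 lines: yeqpc qve iaeb nrpc lspnr cjehq orbs pei dto efe
Hunk 4: at line 6 remove [orbs,pei,dto] add [epuvm,cipy,jrh] -> 10 lines: yeqpc qve iaeb nrpc lspnr cjehq epuvm cipy jrh efe
Hunk 5: at line 4 remove [cjehq,epuvm] add [kts] -> 9 lines: yeqpc qve iaeb nrpc lspnr kts cipy jrh efe
Hunk 6: at line 1 remove [qve,iaeb,nrpc] add [zpq,oic] -> 8 lines: yeqpc zpq oic lspnr kts cipy jrh efe
Final line count: 8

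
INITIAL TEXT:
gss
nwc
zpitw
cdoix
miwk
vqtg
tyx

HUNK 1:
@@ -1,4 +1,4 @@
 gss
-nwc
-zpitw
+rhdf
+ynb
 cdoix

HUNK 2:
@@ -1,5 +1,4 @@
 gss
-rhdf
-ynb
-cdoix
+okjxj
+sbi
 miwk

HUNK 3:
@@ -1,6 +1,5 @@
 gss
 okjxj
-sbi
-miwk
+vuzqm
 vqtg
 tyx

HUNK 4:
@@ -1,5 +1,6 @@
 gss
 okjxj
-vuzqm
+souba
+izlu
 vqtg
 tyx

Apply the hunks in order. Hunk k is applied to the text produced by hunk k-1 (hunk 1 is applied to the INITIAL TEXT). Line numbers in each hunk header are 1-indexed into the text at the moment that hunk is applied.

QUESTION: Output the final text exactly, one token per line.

Hunk 1: at line 1 remove [nwc,zpitw] add [rhdf,ynb] -> 7 lines: gss rhdf ynb cdoix miwk vqtg tyx
Hunk 2: at line 1 remove [rhdf,ynb,cdoix] add [okjxj,sbi] -> 6 lines: gss okjxj sbi miwk vqtg tyx
Hunk 3: at line 1 remove [sbi,miwk] add [vuzqm] -> 5 lines: gss okjxj vuzqm vqtg tyx
Hunk 4: at line 1 remove [vuzqm] add [souba,izlu] -> 6 lines: gss okjxj souba izlu vqtg tyx

Answer: gss
okjxj
souba
izlu
vqtg
tyx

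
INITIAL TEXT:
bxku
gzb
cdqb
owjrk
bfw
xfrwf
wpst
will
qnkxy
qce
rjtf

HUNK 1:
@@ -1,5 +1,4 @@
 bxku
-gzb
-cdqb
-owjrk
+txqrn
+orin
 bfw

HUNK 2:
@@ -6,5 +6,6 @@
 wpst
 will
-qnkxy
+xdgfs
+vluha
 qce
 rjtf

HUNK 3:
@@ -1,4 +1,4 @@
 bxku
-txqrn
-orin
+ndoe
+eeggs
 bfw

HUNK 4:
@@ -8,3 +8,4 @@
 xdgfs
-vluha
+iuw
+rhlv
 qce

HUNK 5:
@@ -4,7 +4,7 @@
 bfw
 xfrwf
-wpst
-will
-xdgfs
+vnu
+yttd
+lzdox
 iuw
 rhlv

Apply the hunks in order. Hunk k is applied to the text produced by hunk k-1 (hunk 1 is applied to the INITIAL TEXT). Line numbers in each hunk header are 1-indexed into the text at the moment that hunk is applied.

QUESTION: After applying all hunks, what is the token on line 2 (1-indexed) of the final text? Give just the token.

Answer: ndoe

Derivation:
Hunk 1: at line 1 remove [gzb,cdqb,owjrk] add [txqrn,orin] -> 10 lines: bxku txqrn orin bfw xfrwf wpst will qnkxy qce rjtf
Hunk 2: at line 6 remove [qnkxy] add [xdgfs,vluha] -> 11 lines: bxku txqrn orin bfw xfrwf wpst will xdgfs vluha qce rjtf
Hunk 3: at line 1 remove [txqrn,orin] add [ndoe,eeggs] -> 11 lines: bxku ndoe eeggs bfw xfrwf wpst will xdgfs vluha qce rjtf
Hunk 4: at line 8 remove [vluha] add [iuw,rhlv] -> 12 lines: bxku ndoe eeggs bfw xfrwf wpst will xdgfs iuw rhlv qce rjtf
Hunk 5: at line 4 remove [wpst,will,xdgfs] add [vnu,yttd,lzdox] -> 12 lines: bxku ndoe eeggs bfw xfrwf vnu yttd lzdox iuw rhlv qce rjtf
Final line 2: ndoe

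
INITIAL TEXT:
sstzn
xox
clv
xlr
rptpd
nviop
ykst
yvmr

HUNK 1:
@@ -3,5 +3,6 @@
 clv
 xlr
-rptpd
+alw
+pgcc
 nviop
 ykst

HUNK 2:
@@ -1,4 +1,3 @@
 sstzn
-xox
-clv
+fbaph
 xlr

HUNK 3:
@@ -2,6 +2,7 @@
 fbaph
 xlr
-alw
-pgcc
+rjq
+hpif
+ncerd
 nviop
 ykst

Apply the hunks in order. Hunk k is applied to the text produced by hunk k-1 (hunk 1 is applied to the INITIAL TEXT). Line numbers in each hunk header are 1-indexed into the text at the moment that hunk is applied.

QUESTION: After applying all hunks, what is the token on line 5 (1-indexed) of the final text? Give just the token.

Hunk 1: at line 3 remove [rptpd] add [alw,pgcc] -> 9 lines: sstzn xox clv xlr alw pgcc nviop ykst yvmr
Hunk 2: at line 1 remove [xox,clv] add [fbaph] -> 8 lines: sstzn fbaph xlr alw pgcc nviop ykst yvmr
Hunk 3: at line 2 remove [alw,pgcc] add [rjq,hpif,ncerd] -> 9 lines: sstzn fbaph xlr rjq hpif ncerd nviop ykst yvmr
Final line 5: hpif

Answer: hpif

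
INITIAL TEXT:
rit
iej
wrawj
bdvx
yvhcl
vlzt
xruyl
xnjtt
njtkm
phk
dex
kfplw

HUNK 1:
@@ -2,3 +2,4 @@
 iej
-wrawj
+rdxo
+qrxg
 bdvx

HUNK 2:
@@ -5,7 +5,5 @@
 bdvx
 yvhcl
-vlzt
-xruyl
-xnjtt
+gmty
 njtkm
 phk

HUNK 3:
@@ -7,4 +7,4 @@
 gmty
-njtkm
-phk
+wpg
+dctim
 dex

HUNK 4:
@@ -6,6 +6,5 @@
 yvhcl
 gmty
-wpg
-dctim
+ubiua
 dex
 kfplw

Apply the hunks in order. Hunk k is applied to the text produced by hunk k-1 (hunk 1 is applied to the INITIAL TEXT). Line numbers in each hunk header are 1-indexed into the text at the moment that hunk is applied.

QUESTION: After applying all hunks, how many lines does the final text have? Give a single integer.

Answer: 10

Derivation:
Hunk 1: at line 2 remove [wrawj] add [rdxo,qrxg] -> 13 lines: rit iej rdxo qrxg bdvx yvhcl vlzt xruyl xnjtt njtkm phk dex kfplw
Hunk 2: at line 5 remove [vlzt,xruyl,xnjtt] add [gmty] -> 11 lines: rit iej rdxo qrxg bdvx yvhcl gmty njtkm phk dex kfplw
Hunk 3: at line 7 remove [njtkm,phk] add [wpg,dctim] -> 11 lines: rit iej rdxo qrxg bdvx yvhcl gmty wpg dctim dex kfplw
Hunk 4: at line 6 remove [wpg,dctim] add [ubiua] -> 10 lines: rit iej rdxo qrxg bdvx yvhcl gmty ubiua dex kfplw
Final line count: 10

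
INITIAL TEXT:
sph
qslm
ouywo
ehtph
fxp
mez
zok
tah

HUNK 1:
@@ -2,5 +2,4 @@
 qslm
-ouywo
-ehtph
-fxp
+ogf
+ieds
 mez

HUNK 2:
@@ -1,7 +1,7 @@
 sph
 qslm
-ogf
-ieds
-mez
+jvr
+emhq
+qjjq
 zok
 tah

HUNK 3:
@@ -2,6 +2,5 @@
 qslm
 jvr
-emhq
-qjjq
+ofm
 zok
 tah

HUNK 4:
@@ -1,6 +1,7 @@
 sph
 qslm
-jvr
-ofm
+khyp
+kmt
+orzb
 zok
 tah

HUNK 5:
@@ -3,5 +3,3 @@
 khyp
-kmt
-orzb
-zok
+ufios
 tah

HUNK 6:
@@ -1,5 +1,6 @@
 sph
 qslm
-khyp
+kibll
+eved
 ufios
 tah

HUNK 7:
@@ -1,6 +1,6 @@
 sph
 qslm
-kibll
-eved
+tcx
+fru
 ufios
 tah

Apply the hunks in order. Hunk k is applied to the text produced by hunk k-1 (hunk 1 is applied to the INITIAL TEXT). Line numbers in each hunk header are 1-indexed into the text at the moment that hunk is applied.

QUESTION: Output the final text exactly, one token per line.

Hunk 1: at line 2 remove [ouywo,ehtph,fxp] add [ogf,ieds] -> 7 lines: sph qslm ogf ieds mez zok tah
Hunk 2: at line 1 remove [ogf,ieds,mez] add [jvr,emhq,qjjq] -> 7 lines: sph qslm jvr emhq qjjq zok tah
Hunk 3: at line 2 remove [emhq,qjjq] add [ofm] -> 6 lines: sph qslm jvr ofm zok tah
Hunk 4: at line 1 remove [jvr,ofm] add [khyp,kmt,orzb] -> 7 lines: sph qslm khyp kmt orzb zok tah
Hunk 5: at line 3 remove [kmt,orzb,zok] add [ufios] -> 5 lines: sph qslm khyp ufios tah
Hunk 6: at line 1 remove [khyp] add [kibll,eved] -> 6 lines: sph qslm kibll eved ufios tah
Hunk 7: at line 1 remove [kibll,eved] add [tcx,fru] -> 6 lines: sph qslm tcx fru ufios tah

Answer: sph
qslm
tcx
fru
ufios
tah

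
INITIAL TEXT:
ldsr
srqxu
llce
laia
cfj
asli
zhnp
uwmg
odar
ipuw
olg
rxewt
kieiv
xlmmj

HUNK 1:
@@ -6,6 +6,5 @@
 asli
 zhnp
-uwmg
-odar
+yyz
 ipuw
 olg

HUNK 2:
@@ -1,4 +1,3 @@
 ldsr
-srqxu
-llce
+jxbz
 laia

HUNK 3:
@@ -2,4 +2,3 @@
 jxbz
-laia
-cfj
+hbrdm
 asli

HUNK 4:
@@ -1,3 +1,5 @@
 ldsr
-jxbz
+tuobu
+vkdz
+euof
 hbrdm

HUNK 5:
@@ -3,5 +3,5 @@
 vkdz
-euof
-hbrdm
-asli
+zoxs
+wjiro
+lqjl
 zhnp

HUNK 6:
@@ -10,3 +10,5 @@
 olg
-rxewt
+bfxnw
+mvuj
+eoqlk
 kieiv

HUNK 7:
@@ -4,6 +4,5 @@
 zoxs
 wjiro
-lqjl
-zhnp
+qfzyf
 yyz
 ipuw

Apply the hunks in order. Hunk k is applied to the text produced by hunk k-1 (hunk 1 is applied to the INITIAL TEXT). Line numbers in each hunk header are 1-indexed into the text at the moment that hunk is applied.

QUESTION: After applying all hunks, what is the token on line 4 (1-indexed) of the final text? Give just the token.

Hunk 1: at line 6 remove [uwmg,odar] add [yyz] -> 13 lines: ldsr srqxu llce laia cfj asli zhnp yyz ipuw olg rxewt kieiv xlmmj
Hunk 2: at line 1 remove [srqxu,llce] add [jxbz] -> 12 lines: ldsr jxbz laia cfj asli zhnp yyz ipuw olg rxewt kieiv xlmmj
Hunk 3: at line 2 remove [laia,cfj] add [hbrdm] -> 11 lines: ldsr jxbz hbrdm asli zhnp yyz ipuw olg rxewt kieiv xlmmj
Hunk 4: at line 1 remove [jxbz] add [tuobu,vkdz,euof] -> 13 lines: ldsr tuobu vkdz euof hbrdm asli zhnp yyz ipuw olg rxewt kieiv xlmmj
Hunk 5: at line 3 remove [euof,hbrdm,asli] add [zoxs,wjiro,lqjl] -> 13 lines: ldsr tuobu vkdz zoxs wjiro lqjl zhnp yyz ipuw olg rxewt kieiv xlmmj
Hunk 6: at line 10 remove [rxewt] add [bfxnw,mvuj,eoqlk] -> 15 lines: ldsr tuobu vkdz zoxs wjiro lqjl zhnp yyz ipuw olg bfxnw mvuj eoqlk kieiv xlmmj
Hunk 7: at line 4 remove [lqjl,zhnp] add [qfzyf] -> 14 lines: ldsr tuobu vkdz zoxs wjiro qfzyf yyz ipuw olg bfxnw mvuj eoqlk kieiv xlmmj
Final line 4: zoxs

Answer: zoxs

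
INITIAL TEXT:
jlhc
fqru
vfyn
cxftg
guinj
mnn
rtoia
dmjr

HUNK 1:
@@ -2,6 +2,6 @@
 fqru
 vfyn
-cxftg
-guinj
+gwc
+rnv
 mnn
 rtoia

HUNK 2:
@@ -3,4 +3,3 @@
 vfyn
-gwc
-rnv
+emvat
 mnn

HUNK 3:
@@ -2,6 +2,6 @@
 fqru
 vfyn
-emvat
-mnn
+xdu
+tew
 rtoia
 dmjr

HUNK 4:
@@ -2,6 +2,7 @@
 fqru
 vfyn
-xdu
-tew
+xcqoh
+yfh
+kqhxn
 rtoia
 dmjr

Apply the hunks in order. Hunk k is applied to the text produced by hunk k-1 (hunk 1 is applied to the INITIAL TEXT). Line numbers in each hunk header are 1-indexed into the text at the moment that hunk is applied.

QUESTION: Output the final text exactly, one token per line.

Hunk 1: at line 2 remove [cxftg,guinj] add [gwc,rnv] -> 8 lines: jlhc fqru vfyn gwc rnv mnn rtoia dmjr
Hunk 2: at line 3 remove [gwc,rnv] add [emvat] -> 7 lines: jlhc fqru vfyn emvat mnn rtoia dmjr
Hunk 3: at line 2 remove [emvat,mnn] add [xdu,tew] -> 7 lines: jlhc fqru vfyn xdu tew rtoia dmjr
Hunk 4: at line 2 remove [xdu,tew] add [xcqoh,yfh,kqhxn] -> 8 lines: jlhc fqru vfyn xcqoh yfh kqhxn rtoia dmjr

Answer: jlhc
fqru
vfyn
xcqoh
yfh
kqhxn
rtoia
dmjr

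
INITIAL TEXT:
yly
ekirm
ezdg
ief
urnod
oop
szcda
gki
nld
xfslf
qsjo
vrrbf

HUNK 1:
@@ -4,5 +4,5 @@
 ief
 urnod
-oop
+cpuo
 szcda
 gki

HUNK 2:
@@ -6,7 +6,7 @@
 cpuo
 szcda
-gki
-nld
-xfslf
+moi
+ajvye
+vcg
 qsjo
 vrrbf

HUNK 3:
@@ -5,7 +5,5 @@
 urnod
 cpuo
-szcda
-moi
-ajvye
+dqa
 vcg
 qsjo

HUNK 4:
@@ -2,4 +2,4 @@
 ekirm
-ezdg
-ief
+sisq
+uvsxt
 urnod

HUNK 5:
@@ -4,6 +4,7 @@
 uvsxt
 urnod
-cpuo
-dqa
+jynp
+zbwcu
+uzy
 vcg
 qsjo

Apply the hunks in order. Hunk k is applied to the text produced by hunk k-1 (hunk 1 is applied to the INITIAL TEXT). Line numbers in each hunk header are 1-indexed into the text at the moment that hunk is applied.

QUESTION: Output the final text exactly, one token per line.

Hunk 1: at line 4 remove [oop] add [cpuo] -> 12 lines: yly ekirm ezdg ief urnod cpuo szcda gki nld xfslf qsjo vrrbf
Hunk 2: at line 6 remove [gki,nld,xfslf] add [moi,ajvye,vcg] -> 12 lines: yly ekirm ezdg ief urnod cpuo szcda moi ajvye vcg qsjo vrrbf
Hunk 3: at line 5 remove [szcda,moi,ajvye] add [dqa] -> 10 lines: yly ekirm ezdg ief urnod cpuo dqa vcg qsjo vrrbf
Hunk 4: at line 2 remove [ezdg,ief] add [sisq,uvsxt] -> 10 lines: yly ekirm sisq uvsxt urnod cpuo dqa vcg qsjo vrrbf
Hunk 5: at line 4 remove [cpuo,dqa] add [jynp,zbwcu,uzy] -> 11 lines: yly ekirm sisq uvsxt urnod jynp zbwcu uzy vcg qsjo vrrbf

Answer: yly
ekirm
sisq
uvsxt
urnod
jynp
zbwcu
uzy
vcg
qsjo
vrrbf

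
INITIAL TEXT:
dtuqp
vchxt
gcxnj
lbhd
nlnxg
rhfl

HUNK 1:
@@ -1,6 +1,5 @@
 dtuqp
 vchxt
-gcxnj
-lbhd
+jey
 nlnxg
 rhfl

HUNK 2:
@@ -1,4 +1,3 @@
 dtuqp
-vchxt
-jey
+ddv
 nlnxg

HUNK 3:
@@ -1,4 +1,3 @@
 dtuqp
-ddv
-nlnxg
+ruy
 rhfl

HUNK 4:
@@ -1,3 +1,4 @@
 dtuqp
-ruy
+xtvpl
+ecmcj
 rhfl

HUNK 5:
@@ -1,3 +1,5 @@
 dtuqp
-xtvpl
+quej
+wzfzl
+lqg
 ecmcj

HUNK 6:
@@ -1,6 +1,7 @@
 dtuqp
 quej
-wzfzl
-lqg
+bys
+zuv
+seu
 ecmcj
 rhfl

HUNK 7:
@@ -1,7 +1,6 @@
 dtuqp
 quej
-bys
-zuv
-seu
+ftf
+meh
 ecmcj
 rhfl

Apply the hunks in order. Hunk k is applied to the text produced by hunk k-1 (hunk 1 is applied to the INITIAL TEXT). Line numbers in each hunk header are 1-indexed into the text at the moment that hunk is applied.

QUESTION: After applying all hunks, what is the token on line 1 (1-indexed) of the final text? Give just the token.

Hunk 1: at line 1 remove [gcxnj,lbhd] add [jey] -> 5 lines: dtuqp vchxt jey nlnxg rhfl
Hunk 2: at line 1 remove [vchxt,jey] add [ddv] -> 4 lines: dtuqp ddv nlnxg rhfl
Hunk 3: at line 1 remove [ddv,nlnxg] add [ruy] -> 3 lines: dtuqp ruy rhfl
Hunk 4: at line 1 remove [ruy] add [xtvpl,ecmcj] -> 4 lines: dtuqp xtvpl ecmcj rhfl
Hunk 5: at line 1 remove [xtvpl] add [quej,wzfzl,lqg] -> 6 lines: dtuqp quej wzfzl lqg ecmcj rhfl
Hunk 6: at line 1 remove [wzfzl,lqg] add [bys,zuv,seu] -> 7 lines: dtuqp quej bys zuv seu ecmcj rhfl
Hunk 7: at line 1 remove [bys,zuv,seu] add [ftf,meh] -> 6 lines: dtuqp quej ftf meh ecmcj rhfl
Final line 1: dtuqp

Answer: dtuqp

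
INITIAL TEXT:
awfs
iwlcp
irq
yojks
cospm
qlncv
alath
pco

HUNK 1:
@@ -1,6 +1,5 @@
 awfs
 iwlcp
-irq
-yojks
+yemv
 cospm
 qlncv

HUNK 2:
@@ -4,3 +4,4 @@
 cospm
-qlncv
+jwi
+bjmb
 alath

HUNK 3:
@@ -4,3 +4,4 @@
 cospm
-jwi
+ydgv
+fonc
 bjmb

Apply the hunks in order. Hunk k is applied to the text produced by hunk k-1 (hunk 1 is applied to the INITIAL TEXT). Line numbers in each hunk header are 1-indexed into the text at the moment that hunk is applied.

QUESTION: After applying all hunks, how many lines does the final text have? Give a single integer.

Answer: 9

Derivation:
Hunk 1: at line 1 remove [irq,yojks] add [yemv] -> 7 lines: awfs iwlcp yemv cospm qlncv alath pco
Hunk 2: at line 4 remove [qlncv] add [jwi,bjmb] -> 8 lines: awfs iwlcp yemv cospm jwi bjmb alath pco
Hunk 3: at line 4 remove [jwi] add [ydgv,fonc] -> 9 lines: awfs iwlcp yemv cospm ydgv fonc bjmb alath pco
Final line count: 9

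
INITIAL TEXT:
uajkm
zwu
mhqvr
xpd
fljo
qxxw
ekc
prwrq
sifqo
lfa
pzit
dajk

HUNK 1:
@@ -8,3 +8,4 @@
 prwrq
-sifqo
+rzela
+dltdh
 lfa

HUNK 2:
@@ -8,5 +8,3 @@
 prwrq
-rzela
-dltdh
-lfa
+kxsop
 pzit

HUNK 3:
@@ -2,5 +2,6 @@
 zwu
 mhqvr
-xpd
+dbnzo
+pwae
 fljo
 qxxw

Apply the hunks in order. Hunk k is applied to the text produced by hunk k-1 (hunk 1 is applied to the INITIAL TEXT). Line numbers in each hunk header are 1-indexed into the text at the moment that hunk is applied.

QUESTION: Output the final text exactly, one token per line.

Hunk 1: at line 8 remove [sifqo] add [rzela,dltdh] -> 13 lines: uajkm zwu mhqvr xpd fljo qxxw ekc prwrq rzela dltdh lfa pzit dajk
Hunk 2: at line 8 remove [rzela,dltdh,lfa] add [kxsop] -> 11 lines: uajkm zwu mhqvr xpd fljo qxxw ekc prwrq kxsop pzit dajk
Hunk 3: at line 2 remove [xpd] add [dbnzo,pwae] -> 12 lines: uajkm zwu mhqvr dbnzo pwae fljo qxxw ekc prwrq kxsop pzit dajk

Answer: uajkm
zwu
mhqvr
dbnzo
pwae
fljo
qxxw
ekc
prwrq
kxsop
pzit
dajk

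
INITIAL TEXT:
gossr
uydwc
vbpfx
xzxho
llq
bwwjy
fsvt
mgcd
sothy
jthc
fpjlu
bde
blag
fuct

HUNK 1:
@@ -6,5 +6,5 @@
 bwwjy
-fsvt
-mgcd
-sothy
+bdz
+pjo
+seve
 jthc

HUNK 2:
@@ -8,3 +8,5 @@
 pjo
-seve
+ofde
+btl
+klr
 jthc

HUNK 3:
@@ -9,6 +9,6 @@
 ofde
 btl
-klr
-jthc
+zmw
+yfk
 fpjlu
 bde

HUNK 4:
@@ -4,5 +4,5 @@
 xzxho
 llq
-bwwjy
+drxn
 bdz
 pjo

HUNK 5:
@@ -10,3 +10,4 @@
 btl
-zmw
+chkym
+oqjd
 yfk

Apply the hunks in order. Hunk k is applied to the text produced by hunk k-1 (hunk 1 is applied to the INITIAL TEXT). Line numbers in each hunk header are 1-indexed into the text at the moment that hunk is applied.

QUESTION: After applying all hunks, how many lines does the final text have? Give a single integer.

Hunk 1: at line 6 remove [fsvt,mgcd,sothy] add [bdz,pjo,seve] -> 14 lines: gossr uydwc vbpfx xzxho llq bwwjy bdz pjo seve jthc fpjlu bde blag fuct
Hunk 2: at line 8 remove [seve] add [ofde,btl,klr] -> 16 lines: gossr uydwc vbpfx xzxho llq bwwjy bdz pjo ofde btl klr jthc fpjlu bde blag fuct
Hunk 3: at line 9 remove [klr,jthc] add [zmw,yfk] -> 16 lines: gossr uydwc vbpfx xzxho llq bwwjy bdz pjo ofde btl zmw yfk fpjlu bde blag fuct
Hunk 4: at line 4 remove [bwwjy] add [drxn] -> 16 lines: gossr uydwc vbpfx xzxho llq drxn bdz pjo ofde btl zmw yfk fpjlu bde blag fuct
Hunk 5: at line 10 remove [zmw] add [chkym,oqjd] -> 17 lines: gossr uydwc vbpfx xzxho llq drxn bdz pjo ofde btl chkym oqjd yfk fpjlu bde blag fuct
Final line count: 17

Answer: 17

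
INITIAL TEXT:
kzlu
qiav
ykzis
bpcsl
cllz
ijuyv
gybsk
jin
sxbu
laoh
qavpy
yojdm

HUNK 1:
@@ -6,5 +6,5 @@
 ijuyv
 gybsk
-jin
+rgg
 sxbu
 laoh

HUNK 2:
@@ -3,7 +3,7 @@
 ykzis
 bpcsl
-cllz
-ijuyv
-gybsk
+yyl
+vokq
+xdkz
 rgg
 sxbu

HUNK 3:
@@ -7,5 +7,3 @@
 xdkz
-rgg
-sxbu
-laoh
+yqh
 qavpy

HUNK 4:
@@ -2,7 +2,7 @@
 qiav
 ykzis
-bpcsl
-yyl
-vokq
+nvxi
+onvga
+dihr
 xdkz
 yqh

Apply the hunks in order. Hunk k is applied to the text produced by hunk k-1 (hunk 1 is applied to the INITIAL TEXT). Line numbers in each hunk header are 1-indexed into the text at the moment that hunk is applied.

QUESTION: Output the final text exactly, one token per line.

Answer: kzlu
qiav
ykzis
nvxi
onvga
dihr
xdkz
yqh
qavpy
yojdm

Derivation:
Hunk 1: at line 6 remove [jin] add [rgg] -> 12 lines: kzlu qiav ykzis bpcsl cllz ijuyv gybsk rgg sxbu laoh qavpy yojdm
Hunk 2: at line 3 remove [cllz,ijuyv,gybsk] add [yyl,vokq,xdkz] -> 12 lines: kzlu qiav ykzis bpcsl yyl vokq xdkz rgg sxbu laoh qavpy yojdm
Hunk 3: at line 7 remove [rgg,sxbu,laoh] add [yqh] -> 10 lines: kzlu qiav ykzis bpcsl yyl vokq xdkz yqh qavpy yojdm
Hunk 4: at line 2 remove [bpcsl,yyl,vokq] add [nvxi,onvga,dihr] -> 10 lines: kzlu qiav ykzis nvxi onvga dihr xdkz yqh qavpy yojdm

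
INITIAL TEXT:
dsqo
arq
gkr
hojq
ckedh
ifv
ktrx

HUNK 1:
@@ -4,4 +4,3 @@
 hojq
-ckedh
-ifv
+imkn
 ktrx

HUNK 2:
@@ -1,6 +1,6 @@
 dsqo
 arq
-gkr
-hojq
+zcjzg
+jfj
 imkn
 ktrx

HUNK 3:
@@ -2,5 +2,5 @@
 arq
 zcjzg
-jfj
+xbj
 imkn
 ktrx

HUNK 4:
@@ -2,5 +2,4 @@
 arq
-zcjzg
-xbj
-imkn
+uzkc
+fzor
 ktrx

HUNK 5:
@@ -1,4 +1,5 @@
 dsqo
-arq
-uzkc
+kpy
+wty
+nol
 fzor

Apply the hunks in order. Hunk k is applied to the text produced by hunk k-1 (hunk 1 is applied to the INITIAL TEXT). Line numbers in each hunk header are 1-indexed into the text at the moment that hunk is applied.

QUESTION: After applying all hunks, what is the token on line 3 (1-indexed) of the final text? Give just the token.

Answer: wty

Derivation:
Hunk 1: at line 4 remove [ckedh,ifv] add [imkn] -> 6 lines: dsqo arq gkr hojq imkn ktrx
Hunk 2: at line 1 remove [gkr,hojq] add [zcjzg,jfj] -> 6 lines: dsqo arq zcjzg jfj imkn ktrx
Hunk 3: at line 2 remove [jfj] add [xbj] -> 6 lines: dsqo arq zcjzg xbj imkn ktrx
Hunk 4: at line 2 remove [zcjzg,xbj,imkn] add [uzkc,fzor] -> 5 lines: dsqo arq uzkc fzor ktrx
Hunk 5: at line 1 remove [arq,uzkc] add [kpy,wty,nol] -> 6 lines: dsqo kpy wty nol fzor ktrx
Final line 3: wty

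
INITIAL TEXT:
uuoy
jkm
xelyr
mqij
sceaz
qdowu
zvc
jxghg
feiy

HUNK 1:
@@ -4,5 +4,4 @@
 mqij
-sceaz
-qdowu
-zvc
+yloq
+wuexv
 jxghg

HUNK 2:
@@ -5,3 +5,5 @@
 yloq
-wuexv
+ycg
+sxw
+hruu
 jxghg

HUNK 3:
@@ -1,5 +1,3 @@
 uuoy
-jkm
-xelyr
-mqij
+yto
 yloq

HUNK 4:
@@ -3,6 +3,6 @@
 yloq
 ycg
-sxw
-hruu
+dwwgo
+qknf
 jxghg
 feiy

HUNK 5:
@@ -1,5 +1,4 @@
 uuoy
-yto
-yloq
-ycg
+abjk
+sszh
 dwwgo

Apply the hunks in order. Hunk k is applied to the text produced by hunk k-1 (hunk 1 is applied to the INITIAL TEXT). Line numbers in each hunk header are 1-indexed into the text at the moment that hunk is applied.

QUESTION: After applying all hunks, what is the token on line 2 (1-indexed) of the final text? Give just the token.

Answer: abjk

Derivation:
Hunk 1: at line 4 remove [sceaz,qdowu,zvc] add [yloq,wuexv] -> 8 lines: uuoy jkm xelyr mqij yloq wuexv jxghg feiy
Hunk 2: at line 5 remove [wuexv] add [ycg,sxw,hruu] -> 10 lines: uuoy jkm xelyr mqij yloq ycg sxw hruu jxghg feiy
Hunk 3: at line 1 remove [jkm,xelyr,mqij] add [yto] -> 8 lines: uuoy yto yloq ycg sxw hruu jxghg feiy
Hunk 4: at line 3 remove [sxw,hruu] add [dwwgo,qknf] -> 8 lines: uuoy yto yloq ycg dwwgo qknf jxghg feiy
Hunk 5: at line 1 remove [yto,yloq,ycg] add [abjk,sszh] -> 7 lines: uuoy abjk sszh dwwgo qknf jxghg feiy
Final line 2: abjk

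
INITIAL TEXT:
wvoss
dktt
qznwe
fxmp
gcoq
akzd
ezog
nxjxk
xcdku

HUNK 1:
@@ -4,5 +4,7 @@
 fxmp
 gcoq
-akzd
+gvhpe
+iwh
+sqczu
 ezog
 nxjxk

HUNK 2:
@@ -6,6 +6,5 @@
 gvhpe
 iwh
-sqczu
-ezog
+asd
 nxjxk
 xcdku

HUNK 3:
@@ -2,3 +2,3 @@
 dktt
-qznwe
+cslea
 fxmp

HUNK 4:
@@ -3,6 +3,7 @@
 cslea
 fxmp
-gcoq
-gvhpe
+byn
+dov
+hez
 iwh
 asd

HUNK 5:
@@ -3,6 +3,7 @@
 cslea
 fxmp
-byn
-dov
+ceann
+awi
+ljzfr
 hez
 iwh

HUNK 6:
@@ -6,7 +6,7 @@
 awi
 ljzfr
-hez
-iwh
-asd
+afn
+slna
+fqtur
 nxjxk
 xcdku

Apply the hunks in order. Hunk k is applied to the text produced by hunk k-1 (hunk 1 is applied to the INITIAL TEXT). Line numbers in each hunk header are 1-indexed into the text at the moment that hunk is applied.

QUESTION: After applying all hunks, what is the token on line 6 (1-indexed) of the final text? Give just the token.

Hunk 1: at line 4 remove [akzd] add [gvhpe,iwh,sqczu] -> 11 lines: wvoss dktt qznwe fxmp gcoq gvhpe iwh sqczu ezog nxjxk xcdku
Hunk 2: at line 6 remove [sqczu,ezog] add [asd] -> 10 lines: wvoss dktt qznwe fxmp gcoq gvhpe iwh asd nxjxk xcdku
Hunk 3: at line 2 remove [qznwe] add [cslea] -> 10 lines: wvoss dktt cslea fxmp gcoq gvhpe iwh asd nxjxk xcdku
Hunk 4: at line 3 remove [gcoq,gvhpe] add [byn,dov,hez] -> 11 lines: wvoss dktt cslea fxmp byn dov hez iwh asd nxjxk xcdku
Hunk 5: at line 3 remove [byn,dov] add [ceann,awi,ljzfr] -> 12 lines: wvoss dktt cslea fxmp ceann awi ljzfr hez iwh asd nxjxk xcdku
Hunk 6: at line 6 remove [hez,iwh,asd] add [afn,slna,fqtur] -> 12 lines: wvoss dktt cslea fxmp ceann awi ljzfr afn slna fqtur nxjxk xcdku
Final line 6: awi

Answer: awi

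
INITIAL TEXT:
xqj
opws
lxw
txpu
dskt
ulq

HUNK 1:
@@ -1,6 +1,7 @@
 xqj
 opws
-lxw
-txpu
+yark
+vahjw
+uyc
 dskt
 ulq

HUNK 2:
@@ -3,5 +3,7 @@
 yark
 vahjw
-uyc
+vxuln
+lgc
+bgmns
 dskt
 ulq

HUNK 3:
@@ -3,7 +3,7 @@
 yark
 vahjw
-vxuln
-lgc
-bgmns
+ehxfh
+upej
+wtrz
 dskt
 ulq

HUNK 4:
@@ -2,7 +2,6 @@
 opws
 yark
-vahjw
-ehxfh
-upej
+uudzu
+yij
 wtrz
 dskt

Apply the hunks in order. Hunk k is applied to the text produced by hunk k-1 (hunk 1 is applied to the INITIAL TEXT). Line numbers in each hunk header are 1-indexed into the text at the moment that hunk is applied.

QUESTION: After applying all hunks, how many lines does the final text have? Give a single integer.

Hunk 1: at line 1 remove [lxw,txpu] add [yark,vahjw,uyc] -> 7 lines: xqj opws yark vahjw uyc dskt ulq
Hunk 2: at line 3 remove [uyc] add [vxuln,lgc,bgmns] -> 9 lines: xqj opws yark vahjw vxuln lgc bgmns dskt ulq
Hunk 3: at line 3 remove [vxuln,lgc,bgmns] add [ehxfh,upej,wtrz] -> 9 lines: xqj opws yark vahjw ehxfh upej wtrz dskt ulq
Hunk 4: at line 2 remove [vahjw,ehxfh,upej] add [uudzu,yij] -> 8 lines: xqj opws yark uudzu yij wtrz dskt ulq
Final line count: 8

Answer: 8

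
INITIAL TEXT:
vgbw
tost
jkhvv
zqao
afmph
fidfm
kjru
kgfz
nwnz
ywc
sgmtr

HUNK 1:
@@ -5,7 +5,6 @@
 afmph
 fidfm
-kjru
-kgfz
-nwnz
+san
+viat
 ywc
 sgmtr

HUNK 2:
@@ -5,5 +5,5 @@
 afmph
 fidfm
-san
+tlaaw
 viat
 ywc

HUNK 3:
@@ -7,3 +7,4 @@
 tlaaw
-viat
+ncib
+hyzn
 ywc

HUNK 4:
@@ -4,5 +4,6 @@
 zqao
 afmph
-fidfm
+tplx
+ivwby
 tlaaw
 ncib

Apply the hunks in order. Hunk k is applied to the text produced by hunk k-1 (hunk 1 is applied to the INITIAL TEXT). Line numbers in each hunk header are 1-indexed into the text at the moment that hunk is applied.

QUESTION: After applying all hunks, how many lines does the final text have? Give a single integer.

Hunk 1: at line 5 remove [kjru,kgfz,nwnz] add [san,viat] -> 10 lines: vgbw tost jkhvv zqao afmph fidfm san viat ywc sgmtr
Hunk 2: at line 5 remove [san] add [tlaaw] -> 10 lines: vgbw tost jkhvv zqao afmph fidfm tlaaw viat ywc sgmtr
Hunk 3: at line 7 remove [viat] add [ncib,hyzn] -> 11 lines: vgbw tost jkhvv zqao afmph fidfm tlaaw ncib hyzn ywc sgmtr
Hunk 4: at line 4 remove [fidfm] add [tplx,ivwby] -> 12 lines: vgbw tost jkhvv zqao afmph tplx ivwby tlaaw ncib hyzn ywc sgmtr
Final line count: 12

Answer: 12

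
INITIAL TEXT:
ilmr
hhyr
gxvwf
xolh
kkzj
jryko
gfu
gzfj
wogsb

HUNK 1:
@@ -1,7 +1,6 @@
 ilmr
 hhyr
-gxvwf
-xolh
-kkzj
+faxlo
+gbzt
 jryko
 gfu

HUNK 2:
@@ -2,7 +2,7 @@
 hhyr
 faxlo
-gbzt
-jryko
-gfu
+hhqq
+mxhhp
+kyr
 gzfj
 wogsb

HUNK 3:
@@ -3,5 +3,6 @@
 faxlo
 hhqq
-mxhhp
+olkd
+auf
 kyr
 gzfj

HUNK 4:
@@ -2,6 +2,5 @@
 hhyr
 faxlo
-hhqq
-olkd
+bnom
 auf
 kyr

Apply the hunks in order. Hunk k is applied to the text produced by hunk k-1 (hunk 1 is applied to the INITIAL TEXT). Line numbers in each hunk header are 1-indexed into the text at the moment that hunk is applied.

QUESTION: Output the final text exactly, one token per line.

Answer: ilmr
hhyr
faxlo
bnom
auf
kyr
gzfj
wogsb

Derivation:
Hunk 1: at line 1 remove [gxvwf,xolh,kkzj] add [faxlo,gbzt] -> 8 lines: ilmr hhyr faxlo gbzt jryko gfu gzfj wogsb
Hunk 2: at line 2 remove [gbzt,jryko,gfu] add [hhqq,mxhhp,kyr] -> 8 lines: ilmr hhyr faxlo hhqq mxhhp kyr gzfj wogsb
Hunk 3: at line 3 remove [mxhhp] add [olkd,auf] -> 9 lines: ilmr hhyr faxlo hhqq olkd auf kyr gzfj wogsb
Hunk 4: at line 2 remove [hhqq,olkd] add [bnom] -> 8 lines: ilmr hhyr faxlo bnom auf kyr gzfj wogsb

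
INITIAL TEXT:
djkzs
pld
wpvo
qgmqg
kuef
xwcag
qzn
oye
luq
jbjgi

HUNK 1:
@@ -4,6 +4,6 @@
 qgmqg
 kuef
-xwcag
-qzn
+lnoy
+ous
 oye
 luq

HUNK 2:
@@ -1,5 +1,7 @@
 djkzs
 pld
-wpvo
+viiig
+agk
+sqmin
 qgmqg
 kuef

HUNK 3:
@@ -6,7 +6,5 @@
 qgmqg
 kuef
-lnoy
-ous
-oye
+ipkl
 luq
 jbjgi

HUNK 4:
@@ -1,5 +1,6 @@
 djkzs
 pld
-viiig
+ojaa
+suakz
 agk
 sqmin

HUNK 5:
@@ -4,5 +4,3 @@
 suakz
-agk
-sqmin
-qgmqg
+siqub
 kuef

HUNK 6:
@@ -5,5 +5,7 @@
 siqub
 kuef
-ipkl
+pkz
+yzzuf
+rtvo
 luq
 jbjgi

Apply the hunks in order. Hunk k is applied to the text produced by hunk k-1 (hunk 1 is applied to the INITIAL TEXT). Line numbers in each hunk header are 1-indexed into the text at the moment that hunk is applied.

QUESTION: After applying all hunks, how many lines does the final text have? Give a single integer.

Hunk 1: at line 4 remove [xwcag,qzn] add [lnoy,ous] -> 10 lines: djkzs pld wpvo qgmqg kuef lnoy ous oye luq jbjgi
Hunk 2: at line 1 remove [wpvo] add [viiig,agk,sqmin] -> 12 lines: djkzs pld viiig agk sqmin qgmqg kuef lnoy ous oye luq jbjgi
Hunk 3: at line 6 remove [lnoy,ous,oye] add [ipkl] -> 10 lines: djkzs pld viiig agk sqmin qgmqg kuef ipkl luq jbjgi
Hunk 4: at line 1 remove [viiig] add [ojaa,suakz] -> 11 lines: djkzs pld ojaa suakz agk sqmin qgmqg kuef ipkl luq jbjgi
Hunk 5: at line 4 remove [agk,sqmin,qgmqg] add [siqub] -> 9 lines: djkzs pld ojaa suakz siqub kuef ipkl luq jbjgi
Hunk 6: at line 5 remove [ipkl] add [pkz,yzzuf,rtvo] -> 11 lines: djkzs pld ojaa suakz siqub kuef pkz yzzuf rtvo luq jbjgi
Final line count: 11

Answer: 11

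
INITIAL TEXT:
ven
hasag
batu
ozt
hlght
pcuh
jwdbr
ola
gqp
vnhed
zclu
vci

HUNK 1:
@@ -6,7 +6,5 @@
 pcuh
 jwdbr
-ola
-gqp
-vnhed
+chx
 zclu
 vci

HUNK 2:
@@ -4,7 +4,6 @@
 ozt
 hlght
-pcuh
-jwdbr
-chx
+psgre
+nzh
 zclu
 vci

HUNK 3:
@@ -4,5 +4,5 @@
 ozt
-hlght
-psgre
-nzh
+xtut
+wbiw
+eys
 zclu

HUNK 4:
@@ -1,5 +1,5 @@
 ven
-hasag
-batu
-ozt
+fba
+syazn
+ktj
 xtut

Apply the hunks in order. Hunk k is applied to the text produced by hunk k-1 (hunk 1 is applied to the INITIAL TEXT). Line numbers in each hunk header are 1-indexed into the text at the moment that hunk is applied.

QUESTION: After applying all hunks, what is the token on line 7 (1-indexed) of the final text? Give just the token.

Answer: eys

Derivation:
Hunk 1: at line 6 remove [ola,gqp,vnhed] add [chx] -> 10 lines: ven hasag batu ozt hlght pcuh jwdbr chx zclu vci
Hunk 2: at line 4 remove [pcuh,jwdbr,chx] add [psgre,nzh] -> 9 lines: ven hasag batu ozt hlght psgre nzh zclu vci
Hunk 3: at line 4 remove [hlght,psgre,nzh] add [xtut,wbiw,eys] -> 9 lines: ven hasag batu ozt xtut wbiw eys zclu vci
Hunk 4: at line 1 remove [hasag,batu,ozt] add [fba,syazn,ktj] -> 9 lines: ven fba syazn ktj xtut wbiw eys zclu vci
Final line 7: eys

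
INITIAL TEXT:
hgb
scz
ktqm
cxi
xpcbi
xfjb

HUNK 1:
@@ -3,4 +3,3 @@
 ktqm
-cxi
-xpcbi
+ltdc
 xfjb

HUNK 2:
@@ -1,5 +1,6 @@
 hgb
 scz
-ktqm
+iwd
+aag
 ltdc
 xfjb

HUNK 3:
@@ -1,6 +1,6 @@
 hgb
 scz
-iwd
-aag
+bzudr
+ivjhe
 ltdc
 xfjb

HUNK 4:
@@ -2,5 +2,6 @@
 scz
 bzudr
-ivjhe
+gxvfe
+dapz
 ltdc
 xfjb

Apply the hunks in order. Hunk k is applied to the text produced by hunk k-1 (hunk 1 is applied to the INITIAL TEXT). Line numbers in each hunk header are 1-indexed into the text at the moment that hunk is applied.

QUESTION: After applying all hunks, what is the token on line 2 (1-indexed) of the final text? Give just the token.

Answer: scz

Derivation:
Hunk 1: at line 3 remove [cxi,xpcbi] add [ltdc] -> 5 lines: hgb scz ktqm ltdc xfjb
Hunk 2: at line 1 remove [ktqm] add [iwd,aag] -> 6 lines: hgb scz iwd aag ltdc xfjb
Hunk 3: at line 1 remove [iwd,aag] add [bzudr,ivjhe] -> 6 lines: hgb scz bzudr ivjhe ltdc xfjb
Hunk 4: at line 2 remove [ivjhe] add [gxvfe,dapz] -> 7 lines: hgb scz bzudr gxvfe dapz ltdc xfjb
Final line 2: scz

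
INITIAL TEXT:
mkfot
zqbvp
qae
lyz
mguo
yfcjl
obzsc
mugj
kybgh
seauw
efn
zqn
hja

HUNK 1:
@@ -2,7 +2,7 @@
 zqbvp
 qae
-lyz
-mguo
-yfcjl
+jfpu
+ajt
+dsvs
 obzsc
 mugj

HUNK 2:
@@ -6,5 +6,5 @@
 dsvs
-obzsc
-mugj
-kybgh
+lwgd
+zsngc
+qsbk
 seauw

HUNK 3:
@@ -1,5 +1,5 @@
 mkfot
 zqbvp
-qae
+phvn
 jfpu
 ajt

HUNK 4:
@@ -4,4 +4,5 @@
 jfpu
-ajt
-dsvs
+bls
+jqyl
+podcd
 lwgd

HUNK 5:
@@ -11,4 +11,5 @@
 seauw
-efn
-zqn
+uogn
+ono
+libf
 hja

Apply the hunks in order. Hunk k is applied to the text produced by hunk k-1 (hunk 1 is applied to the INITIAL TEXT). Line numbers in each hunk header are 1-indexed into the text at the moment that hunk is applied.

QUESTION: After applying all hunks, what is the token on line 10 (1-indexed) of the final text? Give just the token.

Hunk 1: at line 2 remove [lyz,mguo,yfcjl] add [jfpu,ajt,dsvs] -> 13 lines: mkfot zqbvp qae jfpu ajt dsvs obzsc mugj kybgh seauw efn zqn hja
Hunk 2: at line 6 remove [obzsc,mugj,kybgh] add [lwgd,zsngc,qsbk] -> 13 lines: mkfot zqbvp qae jfpu ajt dsvs lwgd zsngc qsbk seauw efn zqn hja
Hunk 3: at line 1 remove [qae] add [phvn] -> 13 lines: mkfot zqbvp phvn jfpu ajt dsvs lwgd zsngc qsbk seauw efn zqn hja
Hunk 4: at line 4 remove [ajt,dsvs] add [bls,jqyl,podcd] -> 14 lines: mkfot zqbvp phvn jfpu bls jqyl podcd lwgd zsngc qsbk seauw efn zqn hja
Hunk 5: at line 11 remove [efn,zqn] add [uogn,ono,libf] -> 15 lines: mkfot zqbvp phvn jfpu bls jqyl podcd lwgd zsngc qsbk seauw uogn ono libf hja
Final line 10: qsbk

Answer: qsbk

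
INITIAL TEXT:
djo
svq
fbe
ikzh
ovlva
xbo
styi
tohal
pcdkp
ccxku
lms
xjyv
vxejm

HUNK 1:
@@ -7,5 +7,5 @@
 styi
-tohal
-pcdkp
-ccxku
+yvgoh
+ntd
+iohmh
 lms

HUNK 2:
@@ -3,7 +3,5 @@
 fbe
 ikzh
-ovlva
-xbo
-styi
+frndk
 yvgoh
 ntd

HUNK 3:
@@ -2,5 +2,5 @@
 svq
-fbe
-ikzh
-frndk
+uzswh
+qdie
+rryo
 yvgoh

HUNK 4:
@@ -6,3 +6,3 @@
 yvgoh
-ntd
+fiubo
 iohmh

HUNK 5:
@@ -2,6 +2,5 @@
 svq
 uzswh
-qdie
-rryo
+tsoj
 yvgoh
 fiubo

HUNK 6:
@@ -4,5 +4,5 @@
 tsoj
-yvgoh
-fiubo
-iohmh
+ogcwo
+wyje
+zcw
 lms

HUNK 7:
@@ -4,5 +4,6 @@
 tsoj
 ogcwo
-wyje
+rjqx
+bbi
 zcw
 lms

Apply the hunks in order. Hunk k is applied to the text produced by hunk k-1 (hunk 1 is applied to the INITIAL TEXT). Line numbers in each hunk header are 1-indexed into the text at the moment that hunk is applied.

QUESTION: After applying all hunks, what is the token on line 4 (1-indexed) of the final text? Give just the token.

Hunk 1: at line 7 remove [tohal,pcdkp,ccxku] add [yvgoh,ntd,iohmh] -> 13 lines: djo svq fbe ikzh ovlva xbo styi yvgoh ntd iohmh lms xjyv vxejm
Hunk 2: at line 3 remove [ovlva,xbo,styi] add [frndk] -> 11 lines: djo svq fbe ikzh frndk yvgoh ntd iohmh lms xjyv vxejm
Hunk 3: at line 2 remove [fbe,ikzh,frndk] add [uzswh,qdie,rryo] -> 11 lines: djo svq uzswh qdie rryo yvgoh ntd iohmh lms xjyv vxejm
Hunk 4: at line 6 remove [ntd] add [fiubo] -> 11 lines: djo svq uzswh qdie rryo yvgoh fiubo iohmh lms xjyv vxejm
Hunk 5: at line 2 remove [qdie,rryo] add [tsoj] -> 10 lines: djo svq uzswh tsoj yvgoh fiubo iohmh lms xjyv vxejm
Hunk 6: at line 4 remove [yvgoh,fiubo,iohmh] add [ogcwo,wyje,zcw] -> 10 lines: djo svq uzswh tsoj ogcwo wyje zcw lms xjyv vxejm
Hunk 7: at line 4 remove [wyje] add [rjqx,bbi] -> 11 lines: djo svq uzswh tsoj ogcwo rjqx bbi zcw lms xjyv vxejm
Final line 4: tsoj

Answer: tsoj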